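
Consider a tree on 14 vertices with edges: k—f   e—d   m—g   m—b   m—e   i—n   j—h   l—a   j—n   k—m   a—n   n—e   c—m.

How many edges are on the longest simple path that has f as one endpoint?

6

A farthest node from f is l (h also at distance 6).
The path f-k-m-e-n-a-l has 6 edges.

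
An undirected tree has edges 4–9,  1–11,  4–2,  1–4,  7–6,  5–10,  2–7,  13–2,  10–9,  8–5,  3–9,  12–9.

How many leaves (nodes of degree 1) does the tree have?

The leaves are 3, 6, 8, 11, 12, 13.
That is 6 leaves.

6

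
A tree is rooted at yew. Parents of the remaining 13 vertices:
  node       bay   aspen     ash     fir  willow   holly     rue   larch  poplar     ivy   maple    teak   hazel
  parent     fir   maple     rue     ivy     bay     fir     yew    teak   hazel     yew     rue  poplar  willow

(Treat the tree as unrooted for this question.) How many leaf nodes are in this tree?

4

Degree-1 nodes: ash, aspen, holly, larch — 4 of them.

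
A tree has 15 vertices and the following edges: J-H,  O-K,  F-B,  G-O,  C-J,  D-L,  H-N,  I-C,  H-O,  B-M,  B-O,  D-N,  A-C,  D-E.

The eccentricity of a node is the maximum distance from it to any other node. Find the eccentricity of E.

6

A farthest node from E is I (A, M, F also at distance 6).
The path E–D–N–H–J–C–I has 6 edges.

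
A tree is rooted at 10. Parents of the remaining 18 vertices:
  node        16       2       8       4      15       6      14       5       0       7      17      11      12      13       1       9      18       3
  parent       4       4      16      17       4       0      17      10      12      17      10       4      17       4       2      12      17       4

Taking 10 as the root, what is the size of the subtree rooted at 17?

17's subtree: {17, 4, 12, 14, 18, 7, 2, 16, 15, 13, 3, 11, 0, 9, 1, 8, 6}, size 17.

17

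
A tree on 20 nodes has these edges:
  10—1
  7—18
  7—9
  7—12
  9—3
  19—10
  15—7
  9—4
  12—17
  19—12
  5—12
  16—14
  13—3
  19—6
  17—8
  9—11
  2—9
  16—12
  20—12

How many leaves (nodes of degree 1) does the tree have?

Degree-1 nodes: 1, 2, 4, 5, 6, 8, 11, 13, 14, 15, 18, 20 — 12 of them.

12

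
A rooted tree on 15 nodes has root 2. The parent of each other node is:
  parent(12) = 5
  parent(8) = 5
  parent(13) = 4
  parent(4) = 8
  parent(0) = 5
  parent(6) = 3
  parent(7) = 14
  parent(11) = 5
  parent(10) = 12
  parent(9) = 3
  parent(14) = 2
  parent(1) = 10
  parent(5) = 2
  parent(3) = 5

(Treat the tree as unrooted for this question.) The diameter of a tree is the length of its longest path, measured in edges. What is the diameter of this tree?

Starting from 1, a farthest node is 7 at distance 6.
One longest path: 1 - 10 - 12 - 5 - 2 - 14 - 7.
So the diameter is 6.

6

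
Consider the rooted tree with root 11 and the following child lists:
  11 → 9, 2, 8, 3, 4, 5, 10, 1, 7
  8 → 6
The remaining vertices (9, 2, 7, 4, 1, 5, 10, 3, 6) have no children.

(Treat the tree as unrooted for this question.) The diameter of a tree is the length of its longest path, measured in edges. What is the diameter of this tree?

Starting from 6, a farthest node is 2 at distance 3.
One longest path: 6 - 8 - 11 - 2.
So the diameter is 3.

3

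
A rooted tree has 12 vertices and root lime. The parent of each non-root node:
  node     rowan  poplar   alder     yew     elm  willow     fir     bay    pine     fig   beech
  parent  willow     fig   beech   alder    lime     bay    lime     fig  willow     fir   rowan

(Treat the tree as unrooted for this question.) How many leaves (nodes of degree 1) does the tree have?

4

The leaves are elm, pine, poplar, yew.
That is 4 leaves.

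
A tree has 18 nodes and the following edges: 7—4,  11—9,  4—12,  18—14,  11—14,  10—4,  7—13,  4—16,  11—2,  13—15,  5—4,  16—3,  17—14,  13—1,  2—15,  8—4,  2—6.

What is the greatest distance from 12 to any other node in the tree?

A farthest node from 12 is 17 (18 also at distance 8).
The path 12 – 4 – 7 – 13 – 15 – 2 – 11 – 14 – 17 has 8 edges.

8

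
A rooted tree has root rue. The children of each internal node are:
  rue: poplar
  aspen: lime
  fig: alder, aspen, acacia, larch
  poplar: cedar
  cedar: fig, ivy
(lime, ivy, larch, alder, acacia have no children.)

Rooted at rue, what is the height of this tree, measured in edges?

5

lime sits deepest: rue → poplar → cedar → fig → aspen → lime — 5 edges from the root.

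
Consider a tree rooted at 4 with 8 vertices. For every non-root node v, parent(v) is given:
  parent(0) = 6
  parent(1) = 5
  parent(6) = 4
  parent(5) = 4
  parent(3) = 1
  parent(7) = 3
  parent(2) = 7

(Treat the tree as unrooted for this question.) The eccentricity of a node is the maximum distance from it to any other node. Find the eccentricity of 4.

5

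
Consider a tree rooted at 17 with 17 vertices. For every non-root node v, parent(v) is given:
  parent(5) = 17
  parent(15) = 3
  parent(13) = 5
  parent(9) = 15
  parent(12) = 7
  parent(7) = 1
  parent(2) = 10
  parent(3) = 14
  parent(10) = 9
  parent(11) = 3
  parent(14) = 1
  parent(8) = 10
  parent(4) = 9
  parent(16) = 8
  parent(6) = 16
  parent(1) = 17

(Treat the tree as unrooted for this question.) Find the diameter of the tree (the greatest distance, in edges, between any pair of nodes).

11

Starting from 6, a farthest node is 13 at distance 11.
One longest path: 6 - 16 - 8 - 10 - 9 - 15 - 3 - 14 - 1 - 17 - 5 - 13.
So the diameter is 11.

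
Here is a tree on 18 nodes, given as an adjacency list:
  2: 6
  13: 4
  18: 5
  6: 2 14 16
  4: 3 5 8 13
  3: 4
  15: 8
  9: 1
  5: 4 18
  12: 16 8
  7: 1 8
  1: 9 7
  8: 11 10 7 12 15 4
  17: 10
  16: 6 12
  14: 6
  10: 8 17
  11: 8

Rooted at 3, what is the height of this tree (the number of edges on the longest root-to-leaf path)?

6

The longest root-to-leaf path is 3 – 4 – 8 – 12 – 16 – 6 – 14 (6 edges).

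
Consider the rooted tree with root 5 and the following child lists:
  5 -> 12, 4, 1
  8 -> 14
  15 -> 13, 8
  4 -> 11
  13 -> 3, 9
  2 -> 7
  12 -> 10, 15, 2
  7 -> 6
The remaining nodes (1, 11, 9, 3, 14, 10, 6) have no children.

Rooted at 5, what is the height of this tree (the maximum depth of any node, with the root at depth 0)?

4

The longest root-to-leaf path is 5 – 12 – 15 – 13 – 9 (4 edges).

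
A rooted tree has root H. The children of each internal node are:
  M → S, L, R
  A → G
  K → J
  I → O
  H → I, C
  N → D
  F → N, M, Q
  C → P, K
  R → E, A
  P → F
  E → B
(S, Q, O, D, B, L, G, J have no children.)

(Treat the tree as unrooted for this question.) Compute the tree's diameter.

9

BFS from B reaches O last, at distance 9; BFS from O confirms no node is farther.
Path: B–E–R–M–F–P–C–H–I–O.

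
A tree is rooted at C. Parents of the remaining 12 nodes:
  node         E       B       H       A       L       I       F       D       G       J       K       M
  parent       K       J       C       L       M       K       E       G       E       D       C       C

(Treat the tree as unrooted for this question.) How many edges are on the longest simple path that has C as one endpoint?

The node farthest from C is B, via C – K – E – G – D – J – B — 6 edges.

6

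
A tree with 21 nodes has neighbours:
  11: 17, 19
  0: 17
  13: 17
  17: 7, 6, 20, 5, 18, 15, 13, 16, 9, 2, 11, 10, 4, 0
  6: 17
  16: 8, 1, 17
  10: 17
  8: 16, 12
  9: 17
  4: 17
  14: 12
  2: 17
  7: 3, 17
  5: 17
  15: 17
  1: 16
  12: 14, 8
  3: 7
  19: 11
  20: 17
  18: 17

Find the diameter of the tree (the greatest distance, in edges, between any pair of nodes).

6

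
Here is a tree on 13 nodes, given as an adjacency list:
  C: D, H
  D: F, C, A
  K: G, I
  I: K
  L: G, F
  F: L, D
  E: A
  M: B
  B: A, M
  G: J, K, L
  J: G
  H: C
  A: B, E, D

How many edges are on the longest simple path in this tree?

8

A longest path is I–K–G–L–F–D–A–B–M, with 8 edges.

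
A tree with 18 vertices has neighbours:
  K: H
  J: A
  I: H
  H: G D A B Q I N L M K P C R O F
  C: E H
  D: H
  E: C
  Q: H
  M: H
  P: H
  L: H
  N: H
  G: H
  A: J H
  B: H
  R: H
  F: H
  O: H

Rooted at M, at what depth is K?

Path from M to K: M – H – K, which has 2 edges.

2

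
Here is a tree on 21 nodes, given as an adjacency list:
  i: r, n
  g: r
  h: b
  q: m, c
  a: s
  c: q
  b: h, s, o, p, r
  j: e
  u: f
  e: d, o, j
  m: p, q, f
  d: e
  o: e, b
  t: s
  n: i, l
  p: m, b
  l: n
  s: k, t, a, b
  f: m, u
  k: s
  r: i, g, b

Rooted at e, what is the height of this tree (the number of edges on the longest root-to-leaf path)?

The longest root-to-leaf path is e-o-b-p-m-f-u (6 edges).

6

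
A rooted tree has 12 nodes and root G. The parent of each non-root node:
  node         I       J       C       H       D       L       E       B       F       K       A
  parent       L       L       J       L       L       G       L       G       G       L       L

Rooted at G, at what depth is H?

2

Path from G to H: G–L–H, which has 2 edges.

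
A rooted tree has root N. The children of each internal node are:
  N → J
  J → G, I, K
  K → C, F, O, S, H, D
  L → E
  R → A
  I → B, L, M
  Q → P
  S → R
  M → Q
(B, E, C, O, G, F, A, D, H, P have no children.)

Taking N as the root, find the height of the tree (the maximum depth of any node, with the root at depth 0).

A sits deepest: N – J – K – S – R – A — 5 edges from the root.

5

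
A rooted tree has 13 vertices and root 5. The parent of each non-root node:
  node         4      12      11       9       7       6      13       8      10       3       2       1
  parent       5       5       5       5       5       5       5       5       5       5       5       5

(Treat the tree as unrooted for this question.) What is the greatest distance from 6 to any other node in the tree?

2

The node farthest from 6 is 13 (10, 3, 2, 9, 8, 7, 11, 1, 4, 12 also at distance 2), via 6 – 5 – 13 — 2 edges.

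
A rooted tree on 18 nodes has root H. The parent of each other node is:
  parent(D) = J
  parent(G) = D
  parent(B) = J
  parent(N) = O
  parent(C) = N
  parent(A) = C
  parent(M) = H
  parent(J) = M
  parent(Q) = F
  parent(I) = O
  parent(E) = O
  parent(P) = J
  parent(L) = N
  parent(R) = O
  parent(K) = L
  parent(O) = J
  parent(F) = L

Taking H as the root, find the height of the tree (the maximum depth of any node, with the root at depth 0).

The longest root-to-leaf path is H → M → J → O → N → L → F → Q (7 edges).

7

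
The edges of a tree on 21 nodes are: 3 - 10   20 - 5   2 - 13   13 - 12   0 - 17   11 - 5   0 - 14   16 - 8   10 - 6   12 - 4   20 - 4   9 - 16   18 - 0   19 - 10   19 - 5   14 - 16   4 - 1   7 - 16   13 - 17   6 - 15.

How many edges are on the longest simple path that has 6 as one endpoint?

The node farthest from 6 is 9 (7, 8 also at distance 12), via 6 – 10 – 19 – 5 – 20 – 4 – 12 – 13 – 17 – 0 – 14 – 16 – 9 — 12 edges.

12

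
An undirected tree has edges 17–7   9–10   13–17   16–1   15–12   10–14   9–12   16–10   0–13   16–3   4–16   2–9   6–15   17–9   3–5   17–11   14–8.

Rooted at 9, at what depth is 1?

Climbing from 1 to the root: 1 → 16 → 10 → 9. That's 3 steps.

3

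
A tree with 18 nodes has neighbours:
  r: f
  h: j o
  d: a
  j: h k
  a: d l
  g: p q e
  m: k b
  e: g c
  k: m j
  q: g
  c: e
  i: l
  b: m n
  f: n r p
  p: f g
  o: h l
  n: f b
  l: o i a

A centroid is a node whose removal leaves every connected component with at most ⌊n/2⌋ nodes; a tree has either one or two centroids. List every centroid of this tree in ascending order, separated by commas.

Removing b splits the tree into components of sizes 9, 8; the largest is 9 ≤ ⌊18/2⌋ = 9.
m is adjacent to b and is also a centroid (the largest component after removing it is likewise 9).

b, m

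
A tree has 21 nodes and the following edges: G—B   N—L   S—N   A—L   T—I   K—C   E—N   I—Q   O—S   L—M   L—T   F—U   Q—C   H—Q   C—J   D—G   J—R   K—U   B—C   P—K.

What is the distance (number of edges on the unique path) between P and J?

Walking from P: P–K–C–J. Length 3.

3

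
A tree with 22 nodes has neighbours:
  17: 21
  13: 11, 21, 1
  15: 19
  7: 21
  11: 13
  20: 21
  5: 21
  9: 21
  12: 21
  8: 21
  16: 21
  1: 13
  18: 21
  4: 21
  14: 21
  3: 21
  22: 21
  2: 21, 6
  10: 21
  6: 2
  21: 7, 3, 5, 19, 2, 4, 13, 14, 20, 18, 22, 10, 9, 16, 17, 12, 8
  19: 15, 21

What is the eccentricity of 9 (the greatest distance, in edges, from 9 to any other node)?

The node farthest from 9 is 1 (11, 15, 6 also at distance 3), via 9-21-13-1 — 3 edges.

3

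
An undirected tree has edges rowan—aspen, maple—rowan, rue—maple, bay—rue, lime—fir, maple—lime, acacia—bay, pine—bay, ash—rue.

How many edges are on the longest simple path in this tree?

5

BFS from fir reaches acacia last, at distance 5; BFS from acacia confirms no node is farther.
Path: fir – lime – maple – rue – bay – acacia.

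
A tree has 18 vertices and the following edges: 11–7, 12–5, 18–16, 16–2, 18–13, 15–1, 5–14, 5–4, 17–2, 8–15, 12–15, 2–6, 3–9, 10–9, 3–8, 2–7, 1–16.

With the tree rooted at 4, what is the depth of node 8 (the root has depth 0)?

4 → 5 → 12 → 15 → 8 — 4 edges.

4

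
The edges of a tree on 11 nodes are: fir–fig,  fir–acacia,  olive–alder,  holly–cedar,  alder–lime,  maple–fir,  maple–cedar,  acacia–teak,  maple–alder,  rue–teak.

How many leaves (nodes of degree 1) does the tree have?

5

The leaves are fig, holly, lime, olive, rue.
That is 5 leaves.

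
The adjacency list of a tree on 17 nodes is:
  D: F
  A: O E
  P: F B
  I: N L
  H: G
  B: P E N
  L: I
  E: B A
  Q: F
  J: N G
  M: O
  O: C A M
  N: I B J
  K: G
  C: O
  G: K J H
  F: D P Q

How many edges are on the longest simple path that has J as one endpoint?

6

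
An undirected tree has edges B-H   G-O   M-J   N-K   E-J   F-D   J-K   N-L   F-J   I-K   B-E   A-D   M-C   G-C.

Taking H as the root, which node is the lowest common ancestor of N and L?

Path N→root: N K J E B H; path L→root: L N K J E B H.
First common node: N.

N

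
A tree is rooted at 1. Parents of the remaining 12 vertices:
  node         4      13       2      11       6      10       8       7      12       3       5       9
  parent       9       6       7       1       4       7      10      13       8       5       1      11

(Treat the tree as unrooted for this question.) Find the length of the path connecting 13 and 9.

3

Walking from 13: 13 - 6 - 4 - 9. Length 3.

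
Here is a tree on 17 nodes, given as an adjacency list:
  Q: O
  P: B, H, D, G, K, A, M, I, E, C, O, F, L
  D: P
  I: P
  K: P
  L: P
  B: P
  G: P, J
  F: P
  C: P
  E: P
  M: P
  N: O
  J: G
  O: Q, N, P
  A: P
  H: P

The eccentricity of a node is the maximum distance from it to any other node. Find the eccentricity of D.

A farthest node from D is J (N, Q also at distance 3).
The path D – P – G – J has 3 edges.

3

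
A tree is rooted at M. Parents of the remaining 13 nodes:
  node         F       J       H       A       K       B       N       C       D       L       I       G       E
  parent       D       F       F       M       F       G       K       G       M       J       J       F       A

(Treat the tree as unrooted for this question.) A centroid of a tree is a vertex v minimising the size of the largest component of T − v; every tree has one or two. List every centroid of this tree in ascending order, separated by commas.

If F is removed the pieces have sizes 4, 3, 3, 2, 1, all ≤ ⌊14/2⌋ = 7.
Every other node leaves some component of size > 7, so the centroid is unique.

F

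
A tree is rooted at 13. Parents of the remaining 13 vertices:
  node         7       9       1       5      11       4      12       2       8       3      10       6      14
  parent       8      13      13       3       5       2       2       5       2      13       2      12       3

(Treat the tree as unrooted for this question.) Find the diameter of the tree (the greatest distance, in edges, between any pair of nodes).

6

BFS from 1 reaches 6 last, at distance 6; BFS from 6 confirms no node is farther.
Path: 1–13–3–5–2–12–6.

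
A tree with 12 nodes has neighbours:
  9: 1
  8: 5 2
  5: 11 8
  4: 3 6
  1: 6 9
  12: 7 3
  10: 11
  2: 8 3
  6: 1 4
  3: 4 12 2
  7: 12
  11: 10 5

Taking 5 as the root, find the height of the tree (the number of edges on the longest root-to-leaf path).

The longest root-to-leaf path is 5–8–2–3–4–6–1–9 (7 edges).

7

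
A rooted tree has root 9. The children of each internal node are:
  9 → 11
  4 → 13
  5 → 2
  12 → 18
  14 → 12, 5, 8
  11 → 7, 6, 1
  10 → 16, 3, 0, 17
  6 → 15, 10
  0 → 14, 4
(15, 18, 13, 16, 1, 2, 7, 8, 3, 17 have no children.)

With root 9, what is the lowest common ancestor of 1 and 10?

1's ancestor chain is 1, 11, 9 and 10's is 10, 6, 11, 9; they first meet at 11.

11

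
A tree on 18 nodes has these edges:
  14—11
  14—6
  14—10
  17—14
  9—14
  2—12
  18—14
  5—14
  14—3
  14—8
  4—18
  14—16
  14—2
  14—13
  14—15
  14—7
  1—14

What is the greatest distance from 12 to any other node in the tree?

The node farthest from 12 is 4, via 12 – 2 – 14 – 18 – 4 — 4 edges.

4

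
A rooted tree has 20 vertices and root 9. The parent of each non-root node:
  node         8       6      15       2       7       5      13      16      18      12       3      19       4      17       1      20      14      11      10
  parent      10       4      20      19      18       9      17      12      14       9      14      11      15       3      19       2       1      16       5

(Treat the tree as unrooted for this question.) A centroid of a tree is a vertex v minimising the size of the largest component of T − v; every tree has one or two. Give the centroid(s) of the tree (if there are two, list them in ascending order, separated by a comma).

19

If 19 is removed the pieces have sizes 7, 7, 5, all ≤ ⌊20/2⌋ = 10.
No neighbour of 19 does as well, so 19 is the unique centroid.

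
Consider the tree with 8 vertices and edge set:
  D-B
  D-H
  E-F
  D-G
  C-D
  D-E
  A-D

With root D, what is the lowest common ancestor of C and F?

D

Path C→root: C D; path F→root: F E D.
First common node: D.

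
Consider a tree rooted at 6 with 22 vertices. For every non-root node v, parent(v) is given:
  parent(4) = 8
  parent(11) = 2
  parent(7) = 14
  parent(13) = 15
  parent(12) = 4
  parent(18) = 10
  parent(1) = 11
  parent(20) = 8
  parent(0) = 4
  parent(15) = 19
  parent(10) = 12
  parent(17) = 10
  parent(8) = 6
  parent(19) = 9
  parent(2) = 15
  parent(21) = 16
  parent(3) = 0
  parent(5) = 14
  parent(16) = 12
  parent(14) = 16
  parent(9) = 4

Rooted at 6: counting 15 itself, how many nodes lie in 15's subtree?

The subtree rooted at 15 contains: 15, 13, 2, 11, 1 — 5 nodes.

5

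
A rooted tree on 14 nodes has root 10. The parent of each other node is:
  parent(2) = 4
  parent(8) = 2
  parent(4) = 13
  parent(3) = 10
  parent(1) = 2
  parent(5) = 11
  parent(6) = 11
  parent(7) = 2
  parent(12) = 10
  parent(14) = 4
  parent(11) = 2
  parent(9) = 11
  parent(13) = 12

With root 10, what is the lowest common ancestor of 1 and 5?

Path 1→root: 1 2 4 13 12 10; path 5→root: 5 11 2 4 13 12 10.
First common node: 2.

2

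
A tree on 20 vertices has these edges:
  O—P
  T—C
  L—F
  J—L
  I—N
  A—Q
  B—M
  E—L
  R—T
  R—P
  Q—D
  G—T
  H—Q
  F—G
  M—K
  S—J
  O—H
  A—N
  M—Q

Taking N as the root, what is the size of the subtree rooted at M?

3

Descendants of M (including itself): M, B, K. That's 3.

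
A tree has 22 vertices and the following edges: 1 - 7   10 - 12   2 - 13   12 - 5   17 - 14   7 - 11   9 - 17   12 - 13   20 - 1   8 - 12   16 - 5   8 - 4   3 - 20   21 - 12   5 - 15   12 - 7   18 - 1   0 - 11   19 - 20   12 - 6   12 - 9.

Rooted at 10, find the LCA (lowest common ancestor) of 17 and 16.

12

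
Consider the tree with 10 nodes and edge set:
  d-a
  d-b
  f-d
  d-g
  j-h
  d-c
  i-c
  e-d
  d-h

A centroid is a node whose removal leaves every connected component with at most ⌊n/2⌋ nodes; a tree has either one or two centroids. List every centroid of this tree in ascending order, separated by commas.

d

Delete d: the remaining components have sizes 2, 2, 1, 1, 1, 1, 1. Max 2 ≤ 5, so d is a centroid.
Every other node leaves some component of size > 5, so the centroid is unique.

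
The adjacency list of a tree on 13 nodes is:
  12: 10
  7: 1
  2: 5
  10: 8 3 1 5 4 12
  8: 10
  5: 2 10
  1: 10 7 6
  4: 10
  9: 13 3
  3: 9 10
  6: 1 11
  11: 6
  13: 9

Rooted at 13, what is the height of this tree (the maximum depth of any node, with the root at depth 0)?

6

11 sits deepest: 13 – 9 – 3 – 10 – 1 – 6 – 11 — 6 edges from the root.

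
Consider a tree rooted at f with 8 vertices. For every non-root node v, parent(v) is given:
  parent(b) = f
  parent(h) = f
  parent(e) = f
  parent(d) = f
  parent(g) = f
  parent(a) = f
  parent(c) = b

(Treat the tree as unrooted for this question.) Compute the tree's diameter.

3

Starting from c, a farthest node is h at distance 3.
One longest path: c - b - f - h.
So the diameter is 3.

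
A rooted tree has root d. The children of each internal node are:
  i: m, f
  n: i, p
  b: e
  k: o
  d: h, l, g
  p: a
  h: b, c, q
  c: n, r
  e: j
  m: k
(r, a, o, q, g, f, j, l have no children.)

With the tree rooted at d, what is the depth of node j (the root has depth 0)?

4

Climbing from j to the root: j → e → b → h → d. That's 4 steps.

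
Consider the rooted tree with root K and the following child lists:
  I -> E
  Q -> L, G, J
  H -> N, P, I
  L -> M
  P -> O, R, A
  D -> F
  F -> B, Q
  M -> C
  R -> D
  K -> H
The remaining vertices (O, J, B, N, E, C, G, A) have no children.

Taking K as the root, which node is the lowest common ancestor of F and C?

F

F's ancestor chain is F, D, R, P, H, K and C's is C, M, L, Q, F, D, R, P, H, K; they first meet at F.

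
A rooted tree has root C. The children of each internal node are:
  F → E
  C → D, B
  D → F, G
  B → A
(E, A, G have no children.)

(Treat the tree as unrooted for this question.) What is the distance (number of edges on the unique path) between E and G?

3

Walking from E: E–F–D–G. Length 3.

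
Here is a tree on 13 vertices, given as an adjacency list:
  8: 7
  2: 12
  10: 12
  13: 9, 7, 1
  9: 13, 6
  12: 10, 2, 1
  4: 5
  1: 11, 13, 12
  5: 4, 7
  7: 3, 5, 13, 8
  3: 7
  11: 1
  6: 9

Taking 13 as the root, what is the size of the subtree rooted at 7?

5

Descendants of 7 (including itself): 7, 5, 3, 8, 4. That's 5.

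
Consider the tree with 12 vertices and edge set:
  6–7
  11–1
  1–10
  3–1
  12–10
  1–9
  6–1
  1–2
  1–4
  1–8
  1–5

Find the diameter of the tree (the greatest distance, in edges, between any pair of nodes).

4

A longest path is 12–10–1–6–7, with 4 edges.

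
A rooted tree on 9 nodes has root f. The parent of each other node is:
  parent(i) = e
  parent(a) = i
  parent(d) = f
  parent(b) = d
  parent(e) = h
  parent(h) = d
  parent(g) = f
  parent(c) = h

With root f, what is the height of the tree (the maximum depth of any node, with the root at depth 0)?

The longest root-to-leaf path is f–d–h–e–i–a (5 edges).

5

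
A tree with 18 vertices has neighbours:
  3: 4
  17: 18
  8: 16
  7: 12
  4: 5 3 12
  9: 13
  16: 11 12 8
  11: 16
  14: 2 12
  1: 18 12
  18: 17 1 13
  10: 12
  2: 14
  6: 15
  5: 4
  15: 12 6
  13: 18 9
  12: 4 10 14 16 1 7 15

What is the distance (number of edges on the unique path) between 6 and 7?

3

6 – 15 – 12 – 7: 3 edges.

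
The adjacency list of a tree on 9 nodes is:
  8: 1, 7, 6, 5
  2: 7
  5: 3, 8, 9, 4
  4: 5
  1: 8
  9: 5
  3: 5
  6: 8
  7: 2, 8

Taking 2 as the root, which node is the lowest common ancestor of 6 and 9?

Ancestors of 6 (toward the root): 6, 8, 7, 2.
Ancestors of 9: 9, 5, 8, 7, 2.
The deepest node appearing in both lists is 8.

8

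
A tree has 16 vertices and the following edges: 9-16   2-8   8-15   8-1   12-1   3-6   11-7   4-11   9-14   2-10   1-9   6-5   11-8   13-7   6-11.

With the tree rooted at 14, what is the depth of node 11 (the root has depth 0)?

4

Path from 14 to 11: 14–9–1–8–11, which has 4 edges.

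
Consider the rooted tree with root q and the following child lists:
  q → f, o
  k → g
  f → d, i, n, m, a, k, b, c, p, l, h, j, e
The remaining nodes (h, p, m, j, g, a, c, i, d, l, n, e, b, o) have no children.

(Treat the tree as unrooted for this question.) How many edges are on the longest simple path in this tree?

4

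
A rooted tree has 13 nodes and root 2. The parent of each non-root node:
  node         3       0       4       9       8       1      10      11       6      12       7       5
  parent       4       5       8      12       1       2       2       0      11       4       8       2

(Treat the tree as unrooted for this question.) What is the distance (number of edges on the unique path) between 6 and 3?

Walking from 6: 6 - 11 - 0 - 5 - 2 - 1 - 8 - 4 - 3. Length 8.

8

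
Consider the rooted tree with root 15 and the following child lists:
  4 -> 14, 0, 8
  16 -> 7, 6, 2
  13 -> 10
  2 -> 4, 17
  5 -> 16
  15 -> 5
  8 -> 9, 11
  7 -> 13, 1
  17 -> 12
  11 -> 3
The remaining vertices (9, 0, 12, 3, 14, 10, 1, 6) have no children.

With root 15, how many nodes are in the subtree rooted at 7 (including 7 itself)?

7's subtree: {7, 1, 13, 10}, size 4.

4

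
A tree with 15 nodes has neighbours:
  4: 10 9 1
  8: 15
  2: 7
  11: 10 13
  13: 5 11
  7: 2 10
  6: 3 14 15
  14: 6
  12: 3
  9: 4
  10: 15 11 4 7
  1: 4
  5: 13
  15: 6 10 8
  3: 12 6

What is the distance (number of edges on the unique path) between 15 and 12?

3

Walking from 15: 15 - 6 - 3 - 12. Length 3.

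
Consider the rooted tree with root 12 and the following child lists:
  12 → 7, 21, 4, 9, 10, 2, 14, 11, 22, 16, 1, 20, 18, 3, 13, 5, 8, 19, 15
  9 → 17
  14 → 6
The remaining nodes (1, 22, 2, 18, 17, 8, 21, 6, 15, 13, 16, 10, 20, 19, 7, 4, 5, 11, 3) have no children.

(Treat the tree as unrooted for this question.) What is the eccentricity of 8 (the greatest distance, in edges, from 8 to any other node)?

Distances from 8 peak at 3, attained at 17 (6 also at distance 3).
8-12-9-17

3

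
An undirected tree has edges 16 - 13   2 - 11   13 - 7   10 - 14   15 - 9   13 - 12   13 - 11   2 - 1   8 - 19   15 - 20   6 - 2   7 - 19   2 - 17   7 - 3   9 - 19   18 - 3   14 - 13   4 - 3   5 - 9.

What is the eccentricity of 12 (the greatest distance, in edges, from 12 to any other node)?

6

The node farthest from 12 is 20, via 12-13-7-19-9-15-20 — 6 edges.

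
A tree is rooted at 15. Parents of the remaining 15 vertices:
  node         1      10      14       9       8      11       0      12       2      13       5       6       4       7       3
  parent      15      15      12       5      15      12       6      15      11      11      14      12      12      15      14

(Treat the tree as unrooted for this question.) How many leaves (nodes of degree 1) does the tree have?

10

The leaves are 0, 1, 2, 3, 4, 7, 8, 9, 10, 13.
That is 10 leaves.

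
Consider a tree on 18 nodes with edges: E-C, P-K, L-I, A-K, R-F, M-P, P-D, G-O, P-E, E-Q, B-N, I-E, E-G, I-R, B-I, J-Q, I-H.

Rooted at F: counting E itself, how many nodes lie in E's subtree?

Descendants of E (including itself): E, G, C, P, Q, O, D, K, M, J, A. That's 11.

11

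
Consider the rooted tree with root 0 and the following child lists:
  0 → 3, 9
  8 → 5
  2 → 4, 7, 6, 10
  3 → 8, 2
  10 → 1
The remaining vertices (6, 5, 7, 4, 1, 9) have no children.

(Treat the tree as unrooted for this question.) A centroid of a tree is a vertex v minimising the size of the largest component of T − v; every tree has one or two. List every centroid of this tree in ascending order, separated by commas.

2

Removing 2 splits the tree into components of sizes 5, 2, 1, 1, 1; the largest is 5 ≤ ⌊11/2⌋ = 5.
No neighbour of 2 does as well, so 2 is the unique centroid.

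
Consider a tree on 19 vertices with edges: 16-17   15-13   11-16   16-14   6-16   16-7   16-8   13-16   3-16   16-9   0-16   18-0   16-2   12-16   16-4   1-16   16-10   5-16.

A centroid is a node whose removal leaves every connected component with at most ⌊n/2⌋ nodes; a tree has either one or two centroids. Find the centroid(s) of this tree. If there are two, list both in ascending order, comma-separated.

16

If 16 is removed the pieces have sizes 2, 2, 1, 1, 1, 1, 1, 1, 1, 1, 1, 1, 1, 1, 1, 1, all ≤ ⌊19/2⌋ = 9.
No neighbour of 16 does as well, so 16 is the unique centroid.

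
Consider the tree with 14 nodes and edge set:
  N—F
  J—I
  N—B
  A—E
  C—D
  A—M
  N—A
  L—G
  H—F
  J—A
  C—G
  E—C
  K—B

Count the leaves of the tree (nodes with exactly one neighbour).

The leaves are D, H, I, K, L, M.
That is 6 leaves.

6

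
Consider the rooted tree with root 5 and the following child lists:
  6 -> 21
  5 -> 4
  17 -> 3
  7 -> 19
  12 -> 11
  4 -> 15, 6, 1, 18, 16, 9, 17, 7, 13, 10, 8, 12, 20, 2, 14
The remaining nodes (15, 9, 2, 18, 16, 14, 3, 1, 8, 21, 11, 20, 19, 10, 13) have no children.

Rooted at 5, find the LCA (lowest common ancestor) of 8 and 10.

Path 8→root: 8 4 5; path 10→root: 10 4 5.
First common node: 4.

4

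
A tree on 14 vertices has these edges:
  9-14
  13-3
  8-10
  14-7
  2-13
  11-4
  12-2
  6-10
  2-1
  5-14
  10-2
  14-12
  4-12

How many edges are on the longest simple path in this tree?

A longest path is 6 – 10 – 2 – 12 – 14 – 7, with 5 edges.

5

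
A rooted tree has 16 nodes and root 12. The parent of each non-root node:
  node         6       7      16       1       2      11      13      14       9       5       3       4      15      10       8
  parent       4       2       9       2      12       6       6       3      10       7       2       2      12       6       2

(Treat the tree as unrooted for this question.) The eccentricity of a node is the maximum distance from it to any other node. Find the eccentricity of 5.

Distances from 5 peak at 7, attained at 16.
5–7–2–4–6–10–9–16

7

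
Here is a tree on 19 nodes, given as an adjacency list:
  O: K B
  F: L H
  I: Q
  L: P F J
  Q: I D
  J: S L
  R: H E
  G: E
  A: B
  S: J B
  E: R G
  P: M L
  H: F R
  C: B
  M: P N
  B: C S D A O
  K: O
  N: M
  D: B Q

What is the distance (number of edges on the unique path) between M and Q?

Walking from M: M–P–L–J–S–B–D–Q. Length 7.

7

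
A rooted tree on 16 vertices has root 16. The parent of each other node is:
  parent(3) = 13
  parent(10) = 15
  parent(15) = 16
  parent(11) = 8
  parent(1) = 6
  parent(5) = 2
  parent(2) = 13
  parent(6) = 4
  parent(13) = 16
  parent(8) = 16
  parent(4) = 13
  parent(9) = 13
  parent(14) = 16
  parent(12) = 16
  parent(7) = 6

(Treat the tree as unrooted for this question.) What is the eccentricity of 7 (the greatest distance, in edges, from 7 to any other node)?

6

A farthest node from 7 is 10 (11 also at distance 6).
The path 7 – 6 – 4 – 13 – 16 – 15 – 10 has 6 edges.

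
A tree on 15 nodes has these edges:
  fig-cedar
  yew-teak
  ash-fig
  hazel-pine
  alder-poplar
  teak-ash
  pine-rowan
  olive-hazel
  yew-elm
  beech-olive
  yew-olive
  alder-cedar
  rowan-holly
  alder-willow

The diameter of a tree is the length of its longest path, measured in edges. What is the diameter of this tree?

Starting from willow, a farthest node is holly at distance 11.
One longest path: willow – alder – cedar – fig – ash – teak – yew – olive – hazel – pine – rowan – holly.
So the diameter is 11.

11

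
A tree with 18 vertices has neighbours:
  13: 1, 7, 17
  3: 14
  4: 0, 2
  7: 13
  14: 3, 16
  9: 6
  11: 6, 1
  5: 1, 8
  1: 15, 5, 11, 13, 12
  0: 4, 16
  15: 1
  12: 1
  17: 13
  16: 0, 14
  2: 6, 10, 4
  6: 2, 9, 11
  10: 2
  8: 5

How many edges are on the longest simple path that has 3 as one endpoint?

10

The node farthest from 3 is 17 (8, 7 also at distance 10), via 3–14–16–0–4–2–6–11–1–13–17 — 10 edges.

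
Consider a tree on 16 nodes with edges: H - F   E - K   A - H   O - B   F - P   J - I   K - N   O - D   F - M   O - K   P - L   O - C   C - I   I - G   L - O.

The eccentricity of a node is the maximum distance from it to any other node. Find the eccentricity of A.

8

A farthest node from A is J (G also at distance 8).
The path A–H–F–P–L–O–C–I–J has 8 edges.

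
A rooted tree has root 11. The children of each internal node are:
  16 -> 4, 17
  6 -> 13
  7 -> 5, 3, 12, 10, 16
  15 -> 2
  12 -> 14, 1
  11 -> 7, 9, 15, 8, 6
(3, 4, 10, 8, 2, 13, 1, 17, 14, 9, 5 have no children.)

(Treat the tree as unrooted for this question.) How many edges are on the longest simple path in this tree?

BFS from 13 reaches 1 last, at distance 5; BFS from 1 confirms no node is farther.
Path: 13 – 6 – 11 – 7 – 12 – 1.

5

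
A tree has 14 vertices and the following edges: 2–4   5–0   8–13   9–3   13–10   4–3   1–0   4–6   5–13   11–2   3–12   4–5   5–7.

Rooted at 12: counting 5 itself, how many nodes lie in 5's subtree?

7

Descendants of 5 (including itself): 5, 13, 0, 7, 10, 8, 1. That's 7.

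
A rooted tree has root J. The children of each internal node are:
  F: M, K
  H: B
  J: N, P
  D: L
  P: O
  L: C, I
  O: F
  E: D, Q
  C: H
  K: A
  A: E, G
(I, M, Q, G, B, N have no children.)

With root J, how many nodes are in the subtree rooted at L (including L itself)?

5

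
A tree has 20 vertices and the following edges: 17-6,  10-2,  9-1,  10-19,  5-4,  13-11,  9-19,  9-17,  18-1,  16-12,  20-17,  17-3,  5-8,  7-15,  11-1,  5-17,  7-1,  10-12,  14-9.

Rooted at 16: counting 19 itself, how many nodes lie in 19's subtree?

16

The subtree rooted at 19 contains: 19, 9, 1, 17, 14, 11, 7, 18, 5, 6, 3, 20, 13, 15, 8, 4 — 16 nodes.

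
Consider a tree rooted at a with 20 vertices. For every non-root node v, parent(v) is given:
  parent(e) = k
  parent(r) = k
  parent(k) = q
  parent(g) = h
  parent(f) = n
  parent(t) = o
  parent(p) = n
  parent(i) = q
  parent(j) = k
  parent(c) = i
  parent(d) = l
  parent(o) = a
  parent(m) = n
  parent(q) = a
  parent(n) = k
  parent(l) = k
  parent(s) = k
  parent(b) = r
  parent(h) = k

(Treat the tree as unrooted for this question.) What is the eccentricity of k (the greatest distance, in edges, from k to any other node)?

Distances from k peak at 4, attained at t.
k – q – a – o – t

4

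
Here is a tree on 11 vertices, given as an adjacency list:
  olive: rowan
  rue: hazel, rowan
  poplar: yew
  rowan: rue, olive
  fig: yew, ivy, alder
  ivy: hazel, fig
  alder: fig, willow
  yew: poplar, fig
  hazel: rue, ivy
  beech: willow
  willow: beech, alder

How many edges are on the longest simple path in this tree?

8

BFS from olive reaches beech last, at distance 8; BFS from beech confirms no node is farther.
Path: olive–rowan–rue–hazel–ivy–fig–alder–willow–beech.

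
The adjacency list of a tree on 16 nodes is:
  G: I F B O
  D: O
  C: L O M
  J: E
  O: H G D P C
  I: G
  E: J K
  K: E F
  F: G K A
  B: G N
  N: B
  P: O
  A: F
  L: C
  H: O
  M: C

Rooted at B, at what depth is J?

Path from B to J: B → G → F → K → E → J, which has 5 edges.

5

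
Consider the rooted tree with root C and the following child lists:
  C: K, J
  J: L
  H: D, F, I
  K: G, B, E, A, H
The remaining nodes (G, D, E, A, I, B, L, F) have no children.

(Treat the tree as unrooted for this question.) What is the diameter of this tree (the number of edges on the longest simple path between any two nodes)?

A longest path is L - J - C - K - H - I, with 5 edges.

5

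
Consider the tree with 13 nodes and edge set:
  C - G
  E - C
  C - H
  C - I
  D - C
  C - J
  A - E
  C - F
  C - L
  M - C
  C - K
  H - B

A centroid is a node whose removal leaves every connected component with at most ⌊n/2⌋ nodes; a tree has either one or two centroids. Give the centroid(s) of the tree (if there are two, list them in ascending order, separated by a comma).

C

If C is removed the pieces have sizes 2, 2, 1, 1, 1, 1, 1, 1, 1, 1, all ≤ ⌊13/2⌋ = 6.
No neighbour of C does as well, so C is the unique centroid.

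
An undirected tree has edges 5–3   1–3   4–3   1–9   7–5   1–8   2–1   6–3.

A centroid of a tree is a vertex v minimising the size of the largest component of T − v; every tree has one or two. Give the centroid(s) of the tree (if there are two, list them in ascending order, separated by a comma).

3

Delete 3: the remaining components have sizes 4, 2, 1, 1. Max 4 ≤ 4, so 3 is a centroid.
Every other node leaves some component of size > 4, so the centroid is unique.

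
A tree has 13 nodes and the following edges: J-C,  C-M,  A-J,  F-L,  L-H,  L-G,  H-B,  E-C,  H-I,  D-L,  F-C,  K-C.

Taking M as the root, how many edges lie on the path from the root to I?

5

Path from M to I: M → C → F → L → H → I, which has 5 edges.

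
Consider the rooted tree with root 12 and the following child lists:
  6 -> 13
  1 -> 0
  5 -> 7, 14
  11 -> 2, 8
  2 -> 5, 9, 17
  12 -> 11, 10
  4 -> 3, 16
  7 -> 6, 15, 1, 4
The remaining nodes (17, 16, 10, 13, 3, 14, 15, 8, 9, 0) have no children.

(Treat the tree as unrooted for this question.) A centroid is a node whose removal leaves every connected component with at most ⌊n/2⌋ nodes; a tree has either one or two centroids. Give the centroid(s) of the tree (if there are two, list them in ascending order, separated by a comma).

Delete 7: the remaining components have sizes 9, 3, 2, 2, 1. Max 9 ≤ 9, so 7 is a centroid.
5 is adjacent to 7 and is also a centroid (the largest component after removing it is likewise 9).

5, 7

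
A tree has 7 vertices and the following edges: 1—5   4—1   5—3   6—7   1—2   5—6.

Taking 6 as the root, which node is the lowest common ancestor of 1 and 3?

5

Path 1→root: 1 5 6; path 3→root: 3 5 6.
First common node: 5.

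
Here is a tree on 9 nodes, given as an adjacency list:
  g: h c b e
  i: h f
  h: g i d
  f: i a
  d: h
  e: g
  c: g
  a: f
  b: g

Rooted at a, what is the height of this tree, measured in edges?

5

The longest root-to-leaf path is a – f – i – h – g – b (5 edges).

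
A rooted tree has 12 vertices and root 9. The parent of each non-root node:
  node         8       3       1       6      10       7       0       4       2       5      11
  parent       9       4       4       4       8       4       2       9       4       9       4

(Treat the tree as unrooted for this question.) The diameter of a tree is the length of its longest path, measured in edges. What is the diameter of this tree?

5

A longest path is 0 - 2 - 4 - 9 - 8 - 10, with 5 edges.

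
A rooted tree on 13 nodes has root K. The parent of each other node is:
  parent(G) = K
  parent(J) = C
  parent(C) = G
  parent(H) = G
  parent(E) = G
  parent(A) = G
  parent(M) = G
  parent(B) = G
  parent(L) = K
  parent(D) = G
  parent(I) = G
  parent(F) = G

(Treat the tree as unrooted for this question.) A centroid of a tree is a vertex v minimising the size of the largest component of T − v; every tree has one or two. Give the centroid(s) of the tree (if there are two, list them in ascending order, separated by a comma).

If G is removed the pieces have sizes 2, 2, 1, 1, 1, 1, 1, 1, 1, 1, all ≤ ⌊13/2⌋ = 6.
Every other node leaves some component of size > 6, so the centroid is unique.

G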